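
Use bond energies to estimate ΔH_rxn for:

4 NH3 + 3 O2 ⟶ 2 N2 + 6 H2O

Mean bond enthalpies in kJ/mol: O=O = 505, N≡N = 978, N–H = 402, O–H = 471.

ΔH ≈ −1269 kJ

Bonds broken (reactants):
  N–H: 12 × 402 = 4824
  O=O: 3 × 505 = 1515
  Σ(broken) = 6339 kJ
Bonds formed (products):
  N≡N: 2 × 978 = 1956
  O–H: 12 × 471 = 5652
  Σ(formed) = 7608 kJ
ΔH = Σ(broken) − Σ(formed) = 6339 − 7608 = −1269 kJ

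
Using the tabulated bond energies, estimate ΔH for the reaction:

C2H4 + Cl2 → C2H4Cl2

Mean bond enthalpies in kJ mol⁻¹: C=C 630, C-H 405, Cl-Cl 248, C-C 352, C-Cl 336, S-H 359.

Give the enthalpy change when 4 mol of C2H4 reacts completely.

Bonds broken (reactants):
  C-H: 4 × 405 = 1620
  C=C: 1 × 630 = 630
  Cl-Cl: 1 × 248 = 248
  Σ(broken) = 2498 kJ
Bonds formed (products):
  C-C: 1 × 352 = 352
  C-Cl: 2 × 336 = 672
  C-H: 4 × 405 = 1620
  Σ(formed) = 2644 kJ
ΔH = Σ(broken) − Σ(formed) = 2498 − 2644 = −146 kJ
For 4× the reaction as written: 4 × (−146) = −584 kJ

ΔH = −584 kJ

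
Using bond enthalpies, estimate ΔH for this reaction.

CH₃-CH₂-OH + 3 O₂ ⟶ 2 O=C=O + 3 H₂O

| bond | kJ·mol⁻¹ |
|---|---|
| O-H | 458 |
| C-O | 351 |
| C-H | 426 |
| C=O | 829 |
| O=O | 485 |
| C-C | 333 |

Bonds broken (reactants):
  C-C: 1 × 333 = 333
  C-H: 5 × 426 = 2130
  C-O: 1 × 351 = 351
  O-H: 1 × 458 = 458
  O=O: 3 × 485 = 1455
  Σ(broken) = 4727 kJ
Bonds formed (products):
  C=O: 4 × 829 = 3316
  O-H: 6 × 458 = 2748
  Σ(formed) = 6064 kJ
ΔH = Σ(broken) − Σ(formed) = 4727 − 6064 = −1337 kJ

ΔH ≈ −1337 kJ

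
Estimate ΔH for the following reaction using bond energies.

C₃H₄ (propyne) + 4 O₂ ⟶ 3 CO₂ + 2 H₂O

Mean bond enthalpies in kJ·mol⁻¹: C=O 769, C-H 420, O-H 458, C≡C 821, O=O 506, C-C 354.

ΔH ≈ −1567 kJ

Bonds broken (reactants):
  C≡C: 1 × 821 = 821
  C-C: 1 × 354 = 354
  C-H: 4 × 420 = 1680
  O=O: 4 × 506 = 2024
  Σ(broken) = 4879 kJ
Bonds formed (products):
  C=O: 6 × 769 = 4614
  O-H: 4 × 458 = 1832
  Σ(formed) = 6446 kJ
ΔH = Σ(broken) − Σ(formed) = 4879 − 6446 = −1567 kJ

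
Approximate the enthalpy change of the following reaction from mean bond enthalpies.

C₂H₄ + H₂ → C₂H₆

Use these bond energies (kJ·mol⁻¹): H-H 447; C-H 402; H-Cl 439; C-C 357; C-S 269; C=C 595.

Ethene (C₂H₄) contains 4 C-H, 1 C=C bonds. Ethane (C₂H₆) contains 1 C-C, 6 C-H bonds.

Bonds broken (reactants):
  C-H: 4 × 402 = 1608
  C=C: 1 × 595 = 595
  H-H: 1 × 447 = 447
  Σ(broken) = 2650 kJ
Bonds formed (products):
  C-C: 1 × 357 = 357
  C-H: 6 × 402 = 2412
  Σ(formed) = 2769 kJ
ΔH = Σ(broken) − Σ(formed) = 2650 − 2769 = −119 kJ

ΔH ≈ −119 kJ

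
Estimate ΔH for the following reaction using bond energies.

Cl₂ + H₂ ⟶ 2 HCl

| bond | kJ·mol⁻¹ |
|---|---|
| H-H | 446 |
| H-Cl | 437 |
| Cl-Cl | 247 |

ΔH ≈ −181 kJ

Bonds broken (reactants):
  Cl-Cl: 1 × 247 = 247
  H-H: 1 × 446 = 446
  Σ(broken) = 693 kJ
Bonds formed (products):
  H-Cl: 2 × 437 = 874
  Σ(formed) = 874 kJ
ΔH = Σ(broken) − Σ(formed) = 693 − 874 = −181 kJ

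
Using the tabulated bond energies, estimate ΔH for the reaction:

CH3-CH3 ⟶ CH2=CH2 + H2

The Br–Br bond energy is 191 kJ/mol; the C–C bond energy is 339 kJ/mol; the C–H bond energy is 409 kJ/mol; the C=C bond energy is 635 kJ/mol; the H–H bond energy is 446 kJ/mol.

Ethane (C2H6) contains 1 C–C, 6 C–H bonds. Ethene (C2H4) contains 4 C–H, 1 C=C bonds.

Bonds broken (reactants):
  C–C: 1 × 339 = 339
  C–H: 6 × 409 = 2454
  Σ(broken) = 2793 kJ
Bonds formed (products):
  C–H: 4 × 409 = 1636
  C=C: 1 × 635 = 635
  H–H: 1 × 446 = 446
  Σ(formed) = 2717 kJ
ΔH = Σ(broken) − Σ(formed) = 2793 − 2717 = +76 kJ

ΔH ≈ +76 kJ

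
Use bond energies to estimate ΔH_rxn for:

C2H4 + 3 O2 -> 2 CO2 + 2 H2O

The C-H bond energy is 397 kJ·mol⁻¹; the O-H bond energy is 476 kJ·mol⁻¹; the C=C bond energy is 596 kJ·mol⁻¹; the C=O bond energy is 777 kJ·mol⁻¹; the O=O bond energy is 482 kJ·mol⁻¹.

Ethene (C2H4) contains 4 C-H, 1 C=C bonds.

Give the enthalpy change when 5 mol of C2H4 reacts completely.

Bonds broken (reactants):
  C-H: 4 × 397 = 1588
  C=C: 1 × 596 = 596
  O=O: 3 × 482 = 1446
  Σ(broken) = 3630 kJ
Bonds formed (products):
  C=O: 4 × 777 = 3108
  O-H: 4 × 476 = 1904
  Σ(formed) = 5012 kJ
ΔH = Σ(broken) − Σ(formed) = 3630 − 5012 = −1382 kJ
For 5× the reaction as written: 5 × (−1382) = −6910 kJ

ΔH = −6910 kJ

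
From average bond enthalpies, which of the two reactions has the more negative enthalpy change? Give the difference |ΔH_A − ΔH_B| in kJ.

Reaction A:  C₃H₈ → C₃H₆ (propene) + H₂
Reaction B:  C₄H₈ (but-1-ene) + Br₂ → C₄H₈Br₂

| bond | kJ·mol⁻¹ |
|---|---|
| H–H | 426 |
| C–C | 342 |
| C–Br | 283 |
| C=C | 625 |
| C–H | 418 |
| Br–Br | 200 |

Reaction A:
  Bonds broken (reactants):
    C–C: 2 × 342 = 684
    C–H: 8 × 418 = 3344
    Σ(broken) = 4028 kJ
  Bonds formed (products):
    C–C: 1 × 342 = 342
    C–H: 6 × 418 = 2508
    C=C: 1 × 625 = 625
    H–H: 1 × 426 = 426
    Σ(formed) = 3901 kJ
  ΔH_A = 4028 − 3901 = +127 kJ
Reaction B:
  Bonds broken (reactants):
    Br–Br: 1 × 200 = 200
    C–C: 2 × 342 = 684
    C–H: 8 × 418 = 3344
    C=C: 1 × 625 = 625
    Σ(broken) = 4853 kJ
  Bonds formed (products):
    C–Br: 2 × 283 = 566
    C–C: 3 × 342 = 1026
    C–H: 8 × 418 = 3344
    Σ(formed) = 4936 kJ
  ΔH_B = 4853 − 4936 = −83 kJ
ΔH_A − ΔH_B = +210 kJ, so reaction B has the more negative ΔH; |ΔH_A − ΔH_B| = 210 kJ.

Reaction B, by 210 kJ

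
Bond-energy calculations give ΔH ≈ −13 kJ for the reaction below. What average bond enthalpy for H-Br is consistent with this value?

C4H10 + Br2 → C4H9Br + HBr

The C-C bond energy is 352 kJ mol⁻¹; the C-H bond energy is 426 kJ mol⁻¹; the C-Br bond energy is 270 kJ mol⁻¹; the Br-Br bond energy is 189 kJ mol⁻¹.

D(H-Br) ≈ 358 kJ/mol

Let D be the H-Br bond energy.
Σ(broken) = 1×189 + 3×352 + 10×426 = 5505
Σ(formed) = 1×270 + 3×352 + 9×426 + 1×D = 5160 + D
ΔH = Σ(broken) − Σ(formed) = (5505) − (5160 + D) = +345 − D
Setting this equal to −13 kJ gives D = 358 kJ/mol.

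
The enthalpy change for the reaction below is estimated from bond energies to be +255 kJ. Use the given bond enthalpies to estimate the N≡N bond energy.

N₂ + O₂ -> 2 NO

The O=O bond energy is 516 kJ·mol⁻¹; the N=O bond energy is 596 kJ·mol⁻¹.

D(N≡N) ≈ 931 kJ/mol

Let D be the N≡N bond energy.
Σ(broken) = 1×D + 1×516 = 516 + D
Σ(formed) = 2×596 = 1192
ΔH = Σ(broken) − Σ(formed) = (516 + D) − (1192) = −676 + D
Setting this equal to +255 kJ gives D = 931 kJ/mol.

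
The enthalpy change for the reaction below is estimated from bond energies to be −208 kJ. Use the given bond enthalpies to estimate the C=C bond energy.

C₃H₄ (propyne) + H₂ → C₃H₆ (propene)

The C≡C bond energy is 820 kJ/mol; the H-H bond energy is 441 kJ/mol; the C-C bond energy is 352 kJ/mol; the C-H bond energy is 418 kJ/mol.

D(C=C) ≈ 633 kJ/mol

Let D be the C=C bond energy.
Σ(broken) = 1×820 + 1×352 + 4×418 + 1×441 = 3285
Σ(formed) = 1×352 + 6×418 + 1×D = 2860 + D
ΔH = Σ(broken) − Σ(formed) = (3285) − (2860 + D) = +425 − D
Setting this equal to −208 kJ gives D = 633 kJ/mol.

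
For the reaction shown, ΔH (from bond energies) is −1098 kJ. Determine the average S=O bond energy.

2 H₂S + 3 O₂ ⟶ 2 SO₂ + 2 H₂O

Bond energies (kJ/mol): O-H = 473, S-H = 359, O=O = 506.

Let D be the S=O bond energy.
Σ(broken) = 3×506 + 4×359 = 2954
Σ(formed) = 4×473 + 4×D = 1892 + 4D
ΔH = Σ(broken) − Σ(formed) = (2954) − (1892 + 4D) = +1062 − 4D
Setting this equal to −1098 kJ gives 4D = 2160, so D = 540 kJ/mol.

D(S=O) ≈ 540 kJ/mol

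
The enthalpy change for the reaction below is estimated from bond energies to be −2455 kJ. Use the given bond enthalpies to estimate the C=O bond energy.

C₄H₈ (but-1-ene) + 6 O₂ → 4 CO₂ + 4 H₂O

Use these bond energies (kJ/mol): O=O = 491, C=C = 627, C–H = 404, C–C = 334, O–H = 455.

D(C=O) ≈ 786 kJ/mol

Let D be the C=O bond energy.
Σ(broken) = 2×334 + 8×404 + 1×627 + 6×491 = 7473
Σ(formed) = 8×D + 8×455 = 3640 + 8D
ΔH = Σ(broken) − Σ(formed) = (7473) − (3640 + 8D) = +3833 − 8D
Setting this equal to −2455 kJ gives 8D = 6288, so D = 786 kJ/mol.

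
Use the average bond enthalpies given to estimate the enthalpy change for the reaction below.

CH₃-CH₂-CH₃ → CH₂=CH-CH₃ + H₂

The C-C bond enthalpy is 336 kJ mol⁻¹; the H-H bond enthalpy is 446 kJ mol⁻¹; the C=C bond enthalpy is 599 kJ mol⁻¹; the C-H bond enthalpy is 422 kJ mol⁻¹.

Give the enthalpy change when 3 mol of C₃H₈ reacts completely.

ΔH = +405 kJ

Bonds broken (reactants):
  C-C: 2 × 336 = 672
  C-H: 8 × 422 = 3376
  Σ(broken) = 4048 kJ
Bonds formed (products):
  C-C: 1 × 336 = 336
  C-H: 6 × 422 = 2532
  C=C: 1 × 599 = 599
  H-H: 1 × 446 = 446
  Σ(formed) = 3913 kJ
ΔH = Σ(broken) − Σ(formed) = 4048 − 3913 = +135 kJ
For 3× the reaction as written: 3 × (+135) = +405 kJ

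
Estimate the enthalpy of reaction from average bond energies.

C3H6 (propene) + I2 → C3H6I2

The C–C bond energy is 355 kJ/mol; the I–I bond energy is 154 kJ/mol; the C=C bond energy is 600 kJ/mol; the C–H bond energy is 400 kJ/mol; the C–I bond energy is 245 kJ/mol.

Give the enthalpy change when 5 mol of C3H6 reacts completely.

ΔH = −455 kJ

Bonds broken (reactants):
  C–C: 1 × 355 = 355
  C–H: 6 × 400 = 2400
  C=C: 1 × 600 = 600
  I–I: 1 × 154 = 154
  Σ(broken) = 3509 kJ
Bonds formed (products):
  C–C: 2 × 355 = 710
  C–H: 6 × 400 = 2400
  C–I: 2 × 245 = 490
  Σ(formed) = 3600 kJ
ΔH = Σ(broken) − Σ(formed) = 3509 − 3600 = −91 kJ
For 5× the reaction as written: 5 × (−91) = −455 kJ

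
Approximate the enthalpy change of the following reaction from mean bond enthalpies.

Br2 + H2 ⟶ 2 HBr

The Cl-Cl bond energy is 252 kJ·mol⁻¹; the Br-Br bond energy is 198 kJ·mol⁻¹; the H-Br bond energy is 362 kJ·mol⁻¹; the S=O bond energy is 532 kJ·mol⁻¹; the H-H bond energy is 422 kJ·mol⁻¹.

ΔH ≈ −104 kJ

Bonds broken (reactants):
  Br-Br: 1 × 198 = 198
  H-H: 1 × 422 = 422
  Σ(broken) = 620 kJ
Bonds formed (products):
  H-Br: 2 × 362 = 724
  Σ(formed) = 724 kJ
ΔH = Σ(broken) − Σ(formed) = 620 − 724 = −104 kJ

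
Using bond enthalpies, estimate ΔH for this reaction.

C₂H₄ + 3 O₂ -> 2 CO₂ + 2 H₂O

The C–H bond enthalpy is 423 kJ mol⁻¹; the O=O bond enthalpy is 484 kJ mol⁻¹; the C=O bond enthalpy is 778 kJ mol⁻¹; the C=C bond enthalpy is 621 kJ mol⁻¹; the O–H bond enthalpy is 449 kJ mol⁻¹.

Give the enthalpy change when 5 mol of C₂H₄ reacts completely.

Bonds broken (reactants):
  C–H: 4 × 423 = 1692
  C=C: 1 × 621 = 621
  O=O: 3 × 484 = 1452
  Σ(broken) = 3765 kJ
Bonds formed (products):
  C=O: 4 × 778 = 3112
  O–H: 4 × 449 = 1796
  Σ(formed) = 4908 kJ
ΔH = Σ(broken) − Σ(formed) = 3765 − 4908 = −1143 kJ
For 5× the reaction as written: 5 × (−1143) = −5715 kJ

ΔH = −5715 kJ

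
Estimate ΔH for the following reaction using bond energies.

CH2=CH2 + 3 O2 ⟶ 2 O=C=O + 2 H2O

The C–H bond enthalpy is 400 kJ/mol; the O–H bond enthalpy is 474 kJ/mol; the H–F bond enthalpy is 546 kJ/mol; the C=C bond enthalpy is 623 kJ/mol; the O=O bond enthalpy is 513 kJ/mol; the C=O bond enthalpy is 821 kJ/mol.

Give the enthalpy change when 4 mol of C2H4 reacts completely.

Bonds broken (reactants):
  C–H: 4 × 400 = 1600
  C=C: 1 × 623 = 623
  O=O: 3 × 513 = 1539
  Σ(broken) = 3762 kJ
Bonds formed (products):
  C=O: 4 × 821 = 3284
  O–H: 4 × 474 = 1896
  Σ(formed) = 5180 kJ
ΔH = Σ(broken) − Σ(formed) = 3762 − 5180 = −1418 kJ
For 4× the reaction as written: 4 × (−1418) = −5672 kJ

ΔH = −5672 kJ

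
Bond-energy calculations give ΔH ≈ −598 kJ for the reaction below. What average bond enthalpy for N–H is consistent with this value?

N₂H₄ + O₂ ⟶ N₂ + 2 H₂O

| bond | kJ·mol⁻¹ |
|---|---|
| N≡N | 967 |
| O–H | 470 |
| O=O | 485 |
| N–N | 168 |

Let D be the N–H bond energy.
Σ(broken) = 4×D + 1×168 + 1×485 = 653 + 4D
Σ(formed) = 1×967 + 4×470 = 2847
ΔH = Σ(broken) − Σ(formed) = (653 + 4D) − (2847) = −2194 + 4D
Setting this equal to −598 kJ gives 4D = 1596, so D = 399 kJ/mol.

D(N–H) ≈ 399 kJ/mol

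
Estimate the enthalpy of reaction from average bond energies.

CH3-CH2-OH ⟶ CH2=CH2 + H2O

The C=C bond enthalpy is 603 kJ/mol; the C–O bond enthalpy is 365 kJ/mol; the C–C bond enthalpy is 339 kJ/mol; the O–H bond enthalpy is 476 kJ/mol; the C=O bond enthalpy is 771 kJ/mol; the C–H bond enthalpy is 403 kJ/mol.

Bonds broken (reactants):
  C–C: 1 × 339 = 339
  C–H: 5 × 403 = 2015
  C–O: 1 × 365 = 365
  O–H: 1 × 476 = 476
  Σ(broken) = 3195 kJ
Bonds formed (products):
  C–H: 4 × 403 = 1612
  C=C: 1 × 603 = 603
  O–H: 2 × 476 = 952
  Σ(formed) = 3167 kJ
ΔH = Σ(broken) − Σ(formed) = 3195 − 3167 = +28 kJ

ΔH ≈ +28 kJ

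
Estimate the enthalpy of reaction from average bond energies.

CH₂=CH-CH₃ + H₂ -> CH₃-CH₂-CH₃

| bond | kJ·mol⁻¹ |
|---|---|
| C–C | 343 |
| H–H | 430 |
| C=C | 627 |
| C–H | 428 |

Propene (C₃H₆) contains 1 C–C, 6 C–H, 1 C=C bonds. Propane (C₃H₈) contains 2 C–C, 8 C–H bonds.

Bonds broken (reactants):
  C–C: 1 × 343 = 343
  C–H: 6 × 428 = 2568
  C=C: 1 × 627 = 627
  H–H: 1 × 430 = 430
  Σ(broken) = 3968 kJ
Bonds formed (products):
  C–C: 2 × 343 = 686
  C–H: 8 × 428 = 3424
  Σ(formed) = 4110 kJ
ΔH = Σ(broken) − Σ(formed) = 3968 − 4110 = −142 kJ

ΔH ≈ −142 kJ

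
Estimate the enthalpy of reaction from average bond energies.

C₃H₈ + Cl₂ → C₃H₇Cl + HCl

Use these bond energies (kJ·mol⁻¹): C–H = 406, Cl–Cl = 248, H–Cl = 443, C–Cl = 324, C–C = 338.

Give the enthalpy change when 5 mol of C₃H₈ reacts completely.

Bonds broken (reactants):
  C–C: 2 × 338 = 676
  C–H: 8 × 406 = 3248
  Cl–Cl: 1 × 248 = 248
  Σ(broken) = 4172 kJ
Bonds formed (products):
  C–C: 2 × 338 = 676
  C–Cl: 1 × 324 = 324
  C–H: 7 × 406 = 2842
  H–Cl: 1 × 443 = 443
  Σ(formed) = 4285 kJ
ΔH = Σ(broken) − Σ(formed) = 4172 − 4285 = −113 kJ
For 5× the reaction as written: 5 × (−113) = −565 kJ

ΔH = −565 kJ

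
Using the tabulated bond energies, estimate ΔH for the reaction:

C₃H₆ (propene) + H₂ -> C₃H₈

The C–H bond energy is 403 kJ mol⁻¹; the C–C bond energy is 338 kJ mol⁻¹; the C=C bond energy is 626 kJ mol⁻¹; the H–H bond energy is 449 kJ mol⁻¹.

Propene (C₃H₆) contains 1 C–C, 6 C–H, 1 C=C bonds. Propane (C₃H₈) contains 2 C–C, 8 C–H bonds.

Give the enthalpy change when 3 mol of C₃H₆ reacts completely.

ΔH = −207 kJ

Bonds broken (reactants):
  C–C: 1 × 338 = 338
  C–H: 6 × 403 = 2418
  C=C: 1 × 626 = 626
  H–H: 1 × 449 = 449
  Σ(broken) = 3831 kJ
Bonds formed (products):
  C–C: 2 × 338 = 676
  C–H: 8 × 403 = 3224
  Σ(formed) = 3900 kJ
ΔH = Σ(broken) − Σ(formed) = 3831 − 3900 = −69 kJ
For 3× the reaction as written: 3 × (−69) = −207 kJ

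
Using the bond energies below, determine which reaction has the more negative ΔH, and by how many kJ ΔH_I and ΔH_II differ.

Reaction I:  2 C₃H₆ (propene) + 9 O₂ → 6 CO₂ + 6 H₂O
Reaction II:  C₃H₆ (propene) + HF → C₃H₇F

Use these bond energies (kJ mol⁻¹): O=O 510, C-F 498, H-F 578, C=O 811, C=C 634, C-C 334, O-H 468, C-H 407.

Reaction I, by 3911 kJ

Reaction I:
  Bonds broken (reactants):
    C-C: 2 × 334 = 668
    C-H: 12 × 407 = 4884
    C=C: 2 × 634 = 1268
    O=O: 9 × 510 = 4590
    Σ(broken) = 11410 kJ
  Bonds formed (products):
    C=O: 12 × 811 = 9732
    O-H: 12 × 468 = 5616
    Σ(formed) = 15348 kJ
  ΔH_I = 11410 − 15348 = −3938 kJ
Reaction II:
  Bonds broken (reactants):
    C-C: 1 × 334 = 334
    C-H: 6 × 407 = 2442
    C=C: 1 × 634 = 634
    H-F: 1 × 578 = 578
    Σ(broken) = 3988 kJ
  Bonds formed (products):
    C-C: 2 × 334 = 668
    C-F: 1 × 498 = 498
    C-H: 7 × 407 = 2849
    Σ(formed) = 4015 kJ
  ΔH_II = 3988 − 4015 = −27 kJ
ΔH_I − ΔH_II = −3911 kJ, so reaction I has the more negative ΔH; |ΔH_I − ΔH_II| = 3911 kJ.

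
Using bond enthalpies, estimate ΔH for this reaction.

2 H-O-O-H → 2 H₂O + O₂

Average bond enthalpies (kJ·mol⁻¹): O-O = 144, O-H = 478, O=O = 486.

ΔH ≈ −198 kJ

Bonds broken (reactants):
  O-H: 4 × 478 = 1912
  O-O: 2 × 144 = 288
  Σ(broken) = 2200 kJ
Bonds formed (products):
  O-H: 4 × 478 = 1912
  O=O: 1 × 486 = 486
  Σ(formed) = 2398 kJ
ΔH = Σ(broken) − Σ(formed) = 2200 − 2398 = −198 kJ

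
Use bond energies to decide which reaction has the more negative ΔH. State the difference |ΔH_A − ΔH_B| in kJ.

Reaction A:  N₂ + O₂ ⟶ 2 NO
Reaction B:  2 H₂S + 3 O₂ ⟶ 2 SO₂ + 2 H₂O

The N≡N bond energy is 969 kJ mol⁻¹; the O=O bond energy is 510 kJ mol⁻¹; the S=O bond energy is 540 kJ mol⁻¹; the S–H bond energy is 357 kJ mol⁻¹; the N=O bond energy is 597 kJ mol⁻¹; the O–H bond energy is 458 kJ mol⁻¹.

Reaction A:
  Bonds broken (reactants):
    N≡N: 1 × 969 = 969
    O=O: 1 × 510 = 510
    Σ(broken) = 1479 kJ
  Bonds formed (products):
    N=O: 2 × 597 = 1194
    Σ(formed) = 1194 kJ
  ΔH_A = 1479 − 1194 = +285 kJ
Reaction B:
  Bonds broken (reactants):
    O=O: 3 × 510 = 1530
    S–H: 4 × 357 = 1428
    Σ(broken) = 2958 kJ
  Bonds formed (products):
    O–H: 4 × 458 = 1832
    S=O: 4 × 540 = 2160
    Σ(formed) = 3992 kJ
  ΔH_B = 2958 − 3992 = −1034 kJ
ΔH_A − ΔH_B = +1319 kJ, so reaction B has the more negative ΔH; |ΔH_A − ΔH_B| = 1319 kJ.

Reaction B, by 1319 kJ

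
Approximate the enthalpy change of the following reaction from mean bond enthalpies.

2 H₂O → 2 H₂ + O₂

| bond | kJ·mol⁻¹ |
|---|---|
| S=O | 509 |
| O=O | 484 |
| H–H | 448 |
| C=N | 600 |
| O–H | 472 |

ΔH ≈ +508 kJ

Bonds broken (reactants):
  O–H: 4 × 472 = 1888
  Σ(broken) = 1888 kJ
Bonds formed (products):
  H–H: 2 × 448 = 896
  O=O: 1 × 484 = 484
  Σ(formed) = 1380 kJ
ΔH = Σ(broken) − Σ(formed) = 1888 − 1380 = +508 kJ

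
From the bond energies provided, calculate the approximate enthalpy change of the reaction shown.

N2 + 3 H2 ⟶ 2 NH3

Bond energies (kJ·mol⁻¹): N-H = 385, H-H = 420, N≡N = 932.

Bonds broken (reactants):
  H-H: 3 × 420 = 1260
  N≡N: 1 × 932 = 932
  Σ(broken) = 2192 kJ
Bonds formed (products):
  N-H: 6 × 385 = 2310
  Σ(formed) = 2310 kJ
ΔH = Σ(broken) − Σ(formed) = 2192 − 2310 = −118 kJ

ΔH ≈ −118 kJ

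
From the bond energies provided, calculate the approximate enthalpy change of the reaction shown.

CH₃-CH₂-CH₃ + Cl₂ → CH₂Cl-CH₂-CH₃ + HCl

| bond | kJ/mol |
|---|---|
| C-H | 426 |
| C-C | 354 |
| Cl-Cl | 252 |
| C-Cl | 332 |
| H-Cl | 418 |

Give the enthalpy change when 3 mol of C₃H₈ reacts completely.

Bonds broken (reactants):
  C-C: 2 × 354 = 708
  C-H: 8 × 426 = 3408
  Cl-Cl: 1 × 252 = 252
  Σ(broken) = 4368 kJ
Bonds formed (products):
  C-C: 2 × 354 = 708
  C-Cl: 1 × 332 = 332
  C-H: 7 × 426 = 2982
  H-Cl: 1 × 418 = 418
  Σ(formed) = 4440 kJ
ΔH = Σ(broken) − Σ(formed) = 4368 − 4440 = −72 kJ
For 3× the reaction as written: 3 × (−72) = −216 kJ

ΔH = −216 kJ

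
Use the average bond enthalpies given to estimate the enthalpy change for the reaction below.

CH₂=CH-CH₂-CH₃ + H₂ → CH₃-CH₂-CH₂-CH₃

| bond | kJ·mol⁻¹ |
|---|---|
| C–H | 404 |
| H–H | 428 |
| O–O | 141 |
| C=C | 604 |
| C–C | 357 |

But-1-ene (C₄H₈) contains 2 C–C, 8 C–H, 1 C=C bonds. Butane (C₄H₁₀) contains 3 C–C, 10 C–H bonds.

ΔH ≈ −133 kJ

Bonds broken (reactants):
  C–C: 2 × 357 = 714
  C–H: 8 × 404 = 3232
  C=C: 1 × 604 = 604
  H–H: 1 × 428 = 428
  Σ(broken) = 4978 kJ
Bonds formed (products):
  C–C: 3 × 357 = 1071
  C–H: 10 × 404 = 4040
  Σ(formed) = 5111 kJ
ΔH = Σ(broken) − Σ(formed) = 4978 − 5111 = −133 kJ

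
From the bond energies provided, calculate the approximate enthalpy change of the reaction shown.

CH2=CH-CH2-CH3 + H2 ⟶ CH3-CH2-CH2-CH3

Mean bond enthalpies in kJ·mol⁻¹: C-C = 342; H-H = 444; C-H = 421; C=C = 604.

Bonds broken (reactants):
  C-C: 2 × 342 = 684
  C-H: 8 × 421 = 3368
  C=C: 1 × 604 = 604
  H-H: 1 × 444 = 444
  Σ(broken) = 5100 kJ
Bonds formed (products):
  C-C: 3 × 342 = 1026
  C-H: 10 × 421 = 4210
  Σ(formed) = 5236 kJ
ΔH = Σ(broken) − Σ(formed) = 5100 − 5236 = −136 kJ

ΔH ≈ −136 kJ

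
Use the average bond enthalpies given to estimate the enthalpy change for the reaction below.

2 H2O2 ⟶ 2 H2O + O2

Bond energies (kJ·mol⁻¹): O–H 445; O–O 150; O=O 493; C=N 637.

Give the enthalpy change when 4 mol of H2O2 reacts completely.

Bonds broken (reactants):
  O–H: 4 × 445 = 1780
  O–O: 2 × 150 = 300
  Σ(broken) = 2080 kJ
Bonds formed (products):
  O–H: 4 × 445 = 1780
  O=O: 1 × 493 = 493
  Σ(formed) = 2273 kJ
ΔH = Σ(broken) − Σ(formed) = 2080 − 2273 = −193 kJ
For 2× the reaction as written: 2 × (−193) = −386 kJ

ΔH = −386 kJ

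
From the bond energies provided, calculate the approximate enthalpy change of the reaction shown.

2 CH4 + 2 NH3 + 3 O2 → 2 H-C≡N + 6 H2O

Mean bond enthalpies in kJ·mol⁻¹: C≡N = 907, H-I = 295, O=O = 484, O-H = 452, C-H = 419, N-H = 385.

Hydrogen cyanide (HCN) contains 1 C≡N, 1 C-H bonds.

ΔH ≈ −962 kJ

Bonds broken (reactants):
  C-H: 8 × 419 = 3352
  N-H: 6 × 385 = 2310
  O=O: 3 × 484 = 1452
  Σ(broken) = 7114 kJ
Bonds formed (products):
  C≡N: 2 × 907 = 1814
  C-H: 2 × 419 = 838
  O-H: 12 × 452 = 5424
  Σ(formed) = 8076 kJ
ΔH = Σ(broken) − Σ(formed) = 7114 − 8076 = −962 kJ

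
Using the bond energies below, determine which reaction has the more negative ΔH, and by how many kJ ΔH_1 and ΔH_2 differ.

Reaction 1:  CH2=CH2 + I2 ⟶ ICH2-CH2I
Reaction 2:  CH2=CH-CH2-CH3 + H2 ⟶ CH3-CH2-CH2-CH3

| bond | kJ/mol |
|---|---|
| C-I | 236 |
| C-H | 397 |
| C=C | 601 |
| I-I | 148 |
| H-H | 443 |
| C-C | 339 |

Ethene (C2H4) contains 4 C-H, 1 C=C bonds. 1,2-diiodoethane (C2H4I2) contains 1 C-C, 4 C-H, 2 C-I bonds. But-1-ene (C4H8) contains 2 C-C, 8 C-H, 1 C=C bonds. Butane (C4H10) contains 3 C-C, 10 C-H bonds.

Reaction 2, by 27 kJ

Reaction 1:
  Bonds broken (reactants):
    C-H: 4 × 397 = 1588
    C=C: 1 × 601 = 601
    I-I: 1 × 148 = 148
    Σ(broken) = 2337 kJ
  Bonds formed (products):
    C-C: 1 × 339 = 339
    C-H: 4 × 397 = 1588
    C-I: 2 × 236 = 472
    Σ(formed) = 2399 kJ
  ΔH_1 = 2337 − 2399 = −62 kJ
Reaction 2:
  Bonds broken (reactants):
    C-C: 2 × 339 = 678
    C-H: 8 × 397 = 3176
    C=C: 1 × 601 = 601
    H-H: 1 × 443 = 443
    Σ(broken) = 4898 kJ
  Bonds formed (products):
    C-C: 3 × 339 = 1017
    C-H: 10 × 397 = 3970
    Σ(formed) = 4987 kJ
  ΔH_2 = 4898 − 4987 = −89 kJ
ΔH_1 − ΔH_2 = +27 kJ, so reaction 2 has the more negative ΔH; |ΔH_1 − ΔH_2| = 27 kJ.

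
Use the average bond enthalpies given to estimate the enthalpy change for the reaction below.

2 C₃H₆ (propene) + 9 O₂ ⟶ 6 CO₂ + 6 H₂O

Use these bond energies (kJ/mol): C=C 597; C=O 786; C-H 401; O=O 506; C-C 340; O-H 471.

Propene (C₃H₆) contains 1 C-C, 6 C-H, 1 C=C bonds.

Bonds broken (reactants):
  C-C: 2 × 340 = 680
  C-H: 12 × 401 = 4812
  C=C: 2 × 597 = 1194
  O=O: 9 × 506 = 4554
  Σ(broken) = 11240 kJ
Bonds formed (products):
  C=O: 12 × 786 = 9432
  O-H: 12 × 471 = 5652
  Σ(formed) = 15084 kJ
ΔH = Σ(broken) − Σ(formed) = 11240 − 15084 = −3844 kJ

ΔH ≈ −3844 kJ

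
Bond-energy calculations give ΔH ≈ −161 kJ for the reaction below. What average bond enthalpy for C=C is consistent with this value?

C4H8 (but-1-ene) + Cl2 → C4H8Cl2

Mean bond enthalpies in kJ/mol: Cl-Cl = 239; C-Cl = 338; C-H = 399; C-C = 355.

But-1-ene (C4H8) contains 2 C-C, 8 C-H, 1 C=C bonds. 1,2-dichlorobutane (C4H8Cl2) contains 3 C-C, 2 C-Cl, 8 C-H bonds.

D(C=C) ≈ 631 kJ/mol

Let D be the C=C bond energy.
Σ(broken) = 2×355 + 8×399 + 1×D + 1×239 = 4141 + D
Σ(formed) = 3×355 + 2×338 + 8×399 = 4933
ΔH = Σ(broken) − Σ(formed) = (4141 + D) − (4933) = −792 + D
Setting this equal to −161 kJ gives D = 631 kJ/mol.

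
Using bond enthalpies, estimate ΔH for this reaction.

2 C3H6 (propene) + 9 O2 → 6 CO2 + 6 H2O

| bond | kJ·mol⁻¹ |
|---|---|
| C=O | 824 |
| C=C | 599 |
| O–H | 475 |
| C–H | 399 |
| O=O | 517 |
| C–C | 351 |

ΔH ≈ −4247 kJ

Bonds broken (reactants):
  C–C: 2 × 351 = 702
  C–H: 12 × 399 = 4788
  C=C: 2 × 599 = 1198
  O=O: 9 × 517 = 4653
  Σ(broken) = 11341 kJ
Bonds formed (products):
  C=O: 12 × 824 = 9888
  O–H: 12 × 475 = 5700
  Σ(formed) = 15588 kJ
ΔH = Σ(broken) − Σ(formed) = 11341 − 15588 = −4247 kJ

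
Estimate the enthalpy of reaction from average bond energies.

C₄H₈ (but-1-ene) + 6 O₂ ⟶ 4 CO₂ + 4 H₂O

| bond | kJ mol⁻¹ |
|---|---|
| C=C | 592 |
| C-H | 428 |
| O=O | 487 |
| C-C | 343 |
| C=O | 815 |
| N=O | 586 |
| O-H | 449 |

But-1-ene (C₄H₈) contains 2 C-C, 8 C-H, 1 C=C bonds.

Bonds broken (reactants):
  C-C: 2 × 343 = 686
  C-H: 8 × 428 = 3424
  C=C: 1 × 592 = 592
  O=O: 6 × 487 = 2922
  Σ(broken) = 7624 kJ
Bonds formed (products):
  C=O: 8 × 815 = 6520
  O-H: 8 × 449 = 3592
  Σ(formed) = 10112 kJ
ΔH = Σ(broken) − Σ(formed) = 7624 − 10112 = −2488 kJ

ΔH ≈ −2488 kJ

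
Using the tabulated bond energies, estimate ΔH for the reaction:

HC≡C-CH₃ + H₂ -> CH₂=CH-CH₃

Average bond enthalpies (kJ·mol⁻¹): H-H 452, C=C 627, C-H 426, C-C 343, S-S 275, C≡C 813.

ΔH ≈ −214 kJ

Bonds broken (reactants):
  C≡C: 1 × 813 = 813
  C-C: 1 × 343 = 343
  C-H: 4 × 426 = 1704
  H-H: 1 × 452 = 452
  Σ(broken) = 3312 kJ
Bonds formed (products):
  C-C: 1 × 343 = 343
  C-H: 6 × 426 = 2556
  C=C: 1 × 627 = 627
  Σ(formed) = 3526 kJ
ΔH = Σ(broken) − Σ(formed) = 3312 − 3526 = −214 kJ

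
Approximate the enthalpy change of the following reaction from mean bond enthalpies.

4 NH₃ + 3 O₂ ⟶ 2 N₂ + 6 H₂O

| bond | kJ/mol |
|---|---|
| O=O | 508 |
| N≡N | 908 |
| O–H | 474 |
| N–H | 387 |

Bonds broken (reactants):
  N–H: 12 × 387 = 4644
  O=O: 3 × 508 = 1524
  Σ(broken) = 6168 kJ
Bonds formed (products):
  N≡N: 2 × 908 = 1816
  O–H: 12 × 474 = 5688
  Σ(formed) = 7504 kJ
ΔH = Σ(broken) − Σ(formed) = 6168 − 7504 = −1336 kJ

ΔH ≈ −1336 kJ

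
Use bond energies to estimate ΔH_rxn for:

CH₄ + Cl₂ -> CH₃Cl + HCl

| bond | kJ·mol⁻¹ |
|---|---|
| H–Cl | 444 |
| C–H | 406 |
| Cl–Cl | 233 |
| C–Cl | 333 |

Bonds broken (reactants):
  C–H: 4 × 406 = 1624
  Cl–Cl: 1 × 233 = 233
  Σ(broken) = 1857 kJ
Bonds formed (products):
  C–Cl: 1 × 333 = 333
  C–H: 3 × 406 = 1218
  H–Cl: 1 × 444 = 444
  Σ(formed) = 1995 kJ
ΔH = Σ(broken) − Σ(formed) = 1857 − 1995 = −138 kJ

ΔH ≈ −138 kJ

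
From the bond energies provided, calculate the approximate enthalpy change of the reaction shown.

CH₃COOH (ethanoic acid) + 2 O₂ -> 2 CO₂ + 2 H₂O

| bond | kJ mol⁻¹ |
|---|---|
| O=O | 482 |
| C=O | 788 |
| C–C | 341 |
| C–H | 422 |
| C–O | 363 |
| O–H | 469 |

ΔH ≈ −837 kJ

Bonds broken (reactants):
  C–C: 1 × 341 = 341
  C–H: 3 × 422 = 1266
  C–O: 1 × 363 = 363
  C=O: 1 × 788 = 788
  O–H: 1 × 469 = 469
  O=O: 2 × 482 = 964
  Σ(broken) = 4191 kJ
Bonds formed (products):
  C=O: 4 × 788 = 3152
  O–H: 4 × 469 = 1876
  Σ(formed) = 5028 kJ
ΔH = Σ(broken) − Σ(formed) = 4191 − 5028 = −837 kJ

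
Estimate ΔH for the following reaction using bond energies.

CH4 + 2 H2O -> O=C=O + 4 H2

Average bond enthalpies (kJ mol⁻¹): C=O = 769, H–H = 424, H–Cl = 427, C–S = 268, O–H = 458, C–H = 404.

Bonds broken (reactants):
  C–H: 4 × 404 = 1616
  O–H: 4 × 458 = 1832
  Σ(broken) = 3448 kJ
Bonds formed (products):
  C=O: 2 × 769 = 1538
  H–H: 4 × 424 = 1696
  Σ(formed) = 3234 kJ
ΔH = Σ(broken) − Σ(formed) = 3448 − 3234 = +214 kJ

ΔH ≈ +214 kJ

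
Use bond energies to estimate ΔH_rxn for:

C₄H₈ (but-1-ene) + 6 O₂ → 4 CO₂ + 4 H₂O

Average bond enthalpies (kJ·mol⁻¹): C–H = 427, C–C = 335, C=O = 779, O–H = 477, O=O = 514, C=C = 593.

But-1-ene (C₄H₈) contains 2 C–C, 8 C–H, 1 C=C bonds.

ΔH ≈ −2285 kJ

Bonds broken (reactants):
  C–C: 2 × 335 = 670
  C–H: 8 × 427 = 3416
  C=C: 1 × 593 = 593
  O=O: 6 × 514 = 3084
  Σ(broken) = 7763 kJ
Bonds formed (products):
  C=O: 8 × 779 = 6232
  O–H: 8 × 477 = 3816
  Σ(formed) = 10048 kJ
ΔH = Σ(broken) − Σ(formed) = 7763 − 10048 = −2285 kJ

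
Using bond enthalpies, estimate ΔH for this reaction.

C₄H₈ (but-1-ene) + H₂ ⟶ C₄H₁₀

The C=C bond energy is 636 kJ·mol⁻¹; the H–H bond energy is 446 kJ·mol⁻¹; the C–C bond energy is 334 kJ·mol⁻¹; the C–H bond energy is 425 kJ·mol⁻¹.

ΔH ≈ −102 kJ

Bonds broken (reactants):
  C–C: 2 × 334 = 668
  C–H: 8 × 425 = 3400
  C=C: 1 × 636 = 636
  H–H: 1 × 446 = 446
  Σ(broken) = 5150 kJ
Bonds formed (products):
  C–C: 3 × 334 = 1002
  C–H: 10 × 425 = 4250
  Σ(formed) = 5252 kJ
ΔH = Σ(broken) − Σ(formed) = 5150 − 5252 = −102 kJ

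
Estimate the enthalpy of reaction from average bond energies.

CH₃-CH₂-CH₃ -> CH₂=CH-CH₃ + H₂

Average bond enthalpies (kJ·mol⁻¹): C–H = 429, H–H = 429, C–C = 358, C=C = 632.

Bonds broken (reactants):
  C–C: 2 × 358 = 716
  C–H: 8 × 429 = 3432
  Σ(broken) = 4148 kJ
Bonds formed (products):
  C–C: 1 × 358 = 358
  C–H: 6 × 429 = 2574
  C=C: 1 × 632 = 632
  H–H: 1 × 429 = 429
  Σ(formed) = 3993 kJ
ΔH = Σ(broken) − Σ(formed) = 4148 − 3993 = +155 kJ

ΔH ≈ +155 kJ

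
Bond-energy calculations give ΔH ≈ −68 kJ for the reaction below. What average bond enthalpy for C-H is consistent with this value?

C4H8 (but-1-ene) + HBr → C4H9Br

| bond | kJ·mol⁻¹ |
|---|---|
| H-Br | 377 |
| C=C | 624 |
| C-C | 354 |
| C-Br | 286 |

D(C-H) ≈ 429 kJ/mol

Let D be the C-H bond energy.
Σ(broken) = 2×354 + 8×D + 1×624 + 1×377 = 1709 + 8D
Σ(formed) = 1×286 + 3×354 + 9×D = 1348 + 9D
ΔH = Σ(broken) − Σ(formed) = (1709 + 8D) − (1348 + 9D) = +361 − D
Setting this equal to −68 kJ gives D = 429 kJ/mol.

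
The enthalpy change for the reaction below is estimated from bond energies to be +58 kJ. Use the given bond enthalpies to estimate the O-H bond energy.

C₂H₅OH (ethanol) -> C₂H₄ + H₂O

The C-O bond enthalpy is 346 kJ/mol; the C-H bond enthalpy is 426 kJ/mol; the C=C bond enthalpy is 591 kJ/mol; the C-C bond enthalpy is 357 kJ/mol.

Let D be the O-H bond energy.
Σ(broken) = 1×357 + 5×426 + 1×346 + 1×D = 2833 + D
Σ(formed) = 4×426 + 1×591 + 2×D = 2295 + 2D
ΔH = Σ(broken) − Σ(formed) = (2833 + D) − (2295 + 2D) = +538 − D
Setting this equal to +58 kJ gives D = 480 kJ/mol.

D(O-H) ≈ 480 kJ/mol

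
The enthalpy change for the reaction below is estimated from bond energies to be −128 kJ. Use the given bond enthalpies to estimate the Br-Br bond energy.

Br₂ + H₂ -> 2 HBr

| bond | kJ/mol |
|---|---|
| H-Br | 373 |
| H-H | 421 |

D(Br-Br) ≈ 197 kJ/mol

Let D be the Br-Br bond energy.
Σ(broken) = 1×D + 1×421 = 421 + D
Σ(formed) = 2×373 = 746
ΔH = Σ(broken) − Σ(formed) = (421 + D) − (746) = −325 + D
Setting this equal to −128 kJ gives D = 197 kJ/mol.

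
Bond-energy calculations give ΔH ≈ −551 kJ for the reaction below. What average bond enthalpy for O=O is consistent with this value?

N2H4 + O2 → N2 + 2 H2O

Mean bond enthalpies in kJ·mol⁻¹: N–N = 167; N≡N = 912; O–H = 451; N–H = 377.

Let D be the O=O bond energy.
Σ(broken) = 4×377 + 1×167 + 1×D = 1675 + D
Σ(formed) = 1×912 + 4×451 = 2716
ΔH = Σ(broken) − Σ(formed) = (1675 + D) − (2716) = −1041 + D
Setting this equal to −551 kJ gives D = 490 kJ/mol.

D(O=O) ≈ 490 kJ/mol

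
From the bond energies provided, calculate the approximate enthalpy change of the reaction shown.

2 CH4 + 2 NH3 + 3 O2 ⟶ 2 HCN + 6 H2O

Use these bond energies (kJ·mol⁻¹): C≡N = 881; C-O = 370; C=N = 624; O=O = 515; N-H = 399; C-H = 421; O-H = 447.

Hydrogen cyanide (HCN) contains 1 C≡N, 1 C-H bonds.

Bonds broken (reactants):
  C-H: 8 × 421 = 3368
  N-H: 6 × 399 = 2394
  O=O: 3 × 515 = 1545
  Σ(broken) = 7307 kJ
Bonds formed (products):
  C≡N: 2 × 881 = 1762
  C-H: 2 × 421 = 842
  O-H: 12 × 447 = 5364
  Σ(formed) = 7968 kJ
ΔH = Σ(broken) − Σ(formed) = 7307 − 7968 = −661 kJ

ΔH ≈ −661 kJ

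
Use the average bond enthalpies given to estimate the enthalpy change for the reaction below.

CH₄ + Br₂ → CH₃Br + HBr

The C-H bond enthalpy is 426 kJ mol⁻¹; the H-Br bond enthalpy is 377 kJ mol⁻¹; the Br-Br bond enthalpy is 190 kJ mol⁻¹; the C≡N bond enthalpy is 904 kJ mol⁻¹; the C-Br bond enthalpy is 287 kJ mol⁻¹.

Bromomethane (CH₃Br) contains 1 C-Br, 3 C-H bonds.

ΔH ≈ −48 kJ

Bonds broken (reactants):
  Br-Br: 1 × 190 = 190
  C-H: 4 × 426 = 1704
  Σ(broken) = 1894 kJ
Bonds formed (products):
  C-Br: 1 × 287 = 287
  C-H: 3 × 426 = 1278
  H-Br: 1 × 377 = 377
  Σ(formed) = 1942 kJ
ΔH = Σ(broken) − Σ(formed) = 1894 − 1942 = −48 kJ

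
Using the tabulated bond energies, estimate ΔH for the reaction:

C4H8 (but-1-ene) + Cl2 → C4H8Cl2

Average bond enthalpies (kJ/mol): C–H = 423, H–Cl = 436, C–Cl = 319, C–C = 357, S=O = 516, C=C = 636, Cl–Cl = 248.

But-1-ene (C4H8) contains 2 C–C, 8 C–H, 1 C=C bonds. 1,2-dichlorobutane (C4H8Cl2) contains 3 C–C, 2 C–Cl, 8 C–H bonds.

Bonds broken (reactants):
  C–C: 2 × 357 = 714
  C–H: 8 × 423 = 3384
  C=C: 1 × 636 = 636
  Cl–Cl: 1 × 248 = 248
  Σ(broken) = 4982 kJ
Bonds formed (products):
  C–C: 3 × 357 = 1071
  C–Cl: 2 × 319 = 638
  C–H: 8 × 423 = 3384
  Σ(formed) = 5093 kJ
ΔH = Σ(broken) − Σ(formed) = 4982 − 5093 = −111 kJ

ΔH ≈ −111 kJ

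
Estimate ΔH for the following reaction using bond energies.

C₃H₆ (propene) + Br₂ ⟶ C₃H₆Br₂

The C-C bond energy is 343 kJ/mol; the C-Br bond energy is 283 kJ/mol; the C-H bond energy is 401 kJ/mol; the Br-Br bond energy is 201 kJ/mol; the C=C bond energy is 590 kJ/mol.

Bonds broken (reactants):
  Br-Br: 1 × 201 = 201
  C-C: 1 × 343 = 343
  C-H: 6 × 401 = 2406
  C=C: 1 × 590 = 590
  Σ(broken) = 3540 kJ
Bonds formed (products):
  C-Br: 2 × 283 = 566
  C-C: 2 × 343 = 686
  C-H: 6 × 401 = 2406
  Σ(formed) = 3658 kJ
ΔH = Σ(broken) − Σ(formed) = 3540 − 3658 = −118 kJ

ΔH ≈ −118 kJ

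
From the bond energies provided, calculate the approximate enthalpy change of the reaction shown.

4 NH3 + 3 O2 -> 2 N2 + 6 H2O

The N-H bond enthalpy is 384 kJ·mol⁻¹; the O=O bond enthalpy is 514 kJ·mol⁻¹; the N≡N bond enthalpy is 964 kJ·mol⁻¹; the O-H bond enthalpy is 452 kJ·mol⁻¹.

Bonds broken (reactants):
  N-H: 12 × 384 = 4608
  O=O: 3 × 514 = 1542
  Σ(broken) = 6150 kJ
Bonds formed (products):
  N≡N: 2 × 964 = 1928
  O-H: 12 × 452 = 5424
  Σ(formed) = 7352 kJ
ΔH = Σ(broken) − Σ(formed) = 6150 − 7352 = −1202 kJ

ΔH ≈ −1202 kJ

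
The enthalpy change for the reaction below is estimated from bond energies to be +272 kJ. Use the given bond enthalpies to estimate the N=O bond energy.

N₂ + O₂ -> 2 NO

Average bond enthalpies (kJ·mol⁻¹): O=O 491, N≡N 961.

Let D be the N=O bond energy.
Σ(broken) = 1×961 + 1×491 = 1452
Σ(formed) = 2×D = 2D
ΔH = Σ(broken) − Σ(formed) = (1452) − (2D) = +1452 − 2D
Setting this equal to +272 kJ gives 2D = 1180, so D = 590 kJ/mol.

D(N=O) ≈ 590 kJ/mol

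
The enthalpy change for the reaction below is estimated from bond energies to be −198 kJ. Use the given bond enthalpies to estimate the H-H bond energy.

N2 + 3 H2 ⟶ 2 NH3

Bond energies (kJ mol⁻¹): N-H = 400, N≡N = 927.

D(H-H) ≈ 425 kJ/mol

Let D be the H-H bond energy.
Σ(broken) = 3×D + 1×927 = 927 + 3D
Σ(formed) = 6×400 = 2400
ΔH = Σ(broken) − Σ(formed) = (927 + 3D) − (2400) = −1473 + 3D
Setting this equal to −198 kJ gives 3D = 1275, so D = 425 kJ/mol.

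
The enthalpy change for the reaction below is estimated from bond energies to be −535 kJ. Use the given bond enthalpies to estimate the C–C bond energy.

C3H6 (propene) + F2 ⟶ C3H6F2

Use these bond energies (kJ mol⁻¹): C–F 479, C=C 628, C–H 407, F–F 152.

D(C–C) ≈ 357 kJ/mol

Let D be the C–C bond energy.
Σ(broken) = 1×D + 6×407 + 1×628 + 1×152 = 3222 + D
Σ(formed) = 2×D + 2×479 + 6×407 = 3400 + 2D
ΔH = Σ(broken) − Σ(formed) = (3222 + D) − (3400 + 2D) = −178 − D
Setting this equal to −535 kJ gives D = 357 kJ/mol.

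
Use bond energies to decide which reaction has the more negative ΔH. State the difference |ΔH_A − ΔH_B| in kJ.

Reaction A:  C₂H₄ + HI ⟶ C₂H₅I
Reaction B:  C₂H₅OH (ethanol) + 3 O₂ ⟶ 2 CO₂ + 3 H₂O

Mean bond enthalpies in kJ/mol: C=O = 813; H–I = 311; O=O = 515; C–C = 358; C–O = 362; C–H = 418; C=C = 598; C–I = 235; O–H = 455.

Reaction A:
  Bonds broken (reactants):
    C–H: 4 × 418 = 1672
    C=C: 1 × 598 = 598
    H–I: 1 × 311 = 311
    Σ(broken) = 2581 kJ
  Bonds formed (products):
    C–C: 1 × 358 = 358
    C–H: 5 × 418 = 2090
    C–I: 1 × 235 = 235
    Σ(formed) = 2683 kJ
  ΔH_A = 2581 − 2683 = −102 kJ
Reaction B:
  Bonds broken (reactants):
    C–C: 1 × 358 = 358
    C–H: 5 × 418 = 2090
    C–O: 1 × 362 = 362
    O–H: 1 × 455 = 455
    O=O: 3 × 515 = 1545
    Σ(broken) = 4810 kJ
  Bonds formed (products):
    C=O: 4 × 813 = 3252
    O–H: 6 × 455 = 2730
    Σ(formed) = 5982 kJ
  ΔH_B = 4810 − 5982 = −1172 kJ
ΔH_A − ΔH_B = +1070 kJ, so reaction B has the more negative ΔH; |ΔH_A − ΔH_B| = 1070 kJ.

Reaction B, by 1070 kJ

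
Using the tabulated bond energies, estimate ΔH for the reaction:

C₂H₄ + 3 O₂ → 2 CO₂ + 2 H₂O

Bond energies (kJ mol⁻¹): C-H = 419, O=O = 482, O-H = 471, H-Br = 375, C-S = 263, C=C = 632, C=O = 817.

Bonds broken (reactants):
  C-H: 4 × 419 = 1676
  C=C: 1 × 632 = 632
  O=O: 3 × 482 = 1446
  Σ(broken) = 3754 kJ
Bonds formed (products):
  C=O: 4 × 817 = 3268
  O-H: 4 × 471 = 1884
  Σ(formed) = 5152 kJ
ΔH = Σ(broken) − Σ(formed) = 3754 − 5152 = −1398 kJ

ΔH ≈ −1398 kJ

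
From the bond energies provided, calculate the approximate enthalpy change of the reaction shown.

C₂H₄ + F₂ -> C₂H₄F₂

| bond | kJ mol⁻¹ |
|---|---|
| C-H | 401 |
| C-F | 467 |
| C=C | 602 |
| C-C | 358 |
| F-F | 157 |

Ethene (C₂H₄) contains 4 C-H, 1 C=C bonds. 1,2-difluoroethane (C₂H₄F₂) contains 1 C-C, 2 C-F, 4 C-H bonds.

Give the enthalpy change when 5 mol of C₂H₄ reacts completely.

Bonds broken (reactants):
  C-H: 4 × 401 = 1604
  C=C: 1 × 602 = 602
  F-F: 1 × 157 = 157
  Σ(broken) = 2363 kJ
Bonds formed (products):
  C-C: 1 × 358 = 358
  C-F: 2 × 467 = 934
  C-H: 4 × 401 = 1604
  Σ(formed) = 2896 kJ
ΔH = Σ(broken) − Σ(formed) = 2363 − 2896 = −533 kJ
For 5× the reaction as written: 5 × (−533) = −2665 kJ

ΔH = −2665 kJ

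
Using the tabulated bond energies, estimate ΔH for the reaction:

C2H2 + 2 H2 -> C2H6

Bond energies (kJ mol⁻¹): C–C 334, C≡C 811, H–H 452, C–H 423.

ΔH ≈ −311 kJ

Bonds broken (reactants):
  C≡C: 1 × 811 = 811
  C–H: 2 × 423 = 846
  H–H: 2 × 452 = 904
  Σ(broken) = 2561 kJ
Bonds formed (products):
  C–C: 1 × 334 = 334
  C–H: 6 × 423 = 2538
  Σ(formed) = 2872 kJ
ΔH = Σ(broken) − Σ(formed) = 2561 − 2872 = −311 kJ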